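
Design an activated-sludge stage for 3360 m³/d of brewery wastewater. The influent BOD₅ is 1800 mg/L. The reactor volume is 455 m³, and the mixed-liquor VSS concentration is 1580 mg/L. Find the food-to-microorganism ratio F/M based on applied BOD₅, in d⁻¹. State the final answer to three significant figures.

F/M = Q·S₀ / (V·X) = 3360 × 1800 / (455.0 × 1580) = 8.413 g BOD₅·(g VSS·d)⁻¹.

F/M ≈ 8.41 d⁻¹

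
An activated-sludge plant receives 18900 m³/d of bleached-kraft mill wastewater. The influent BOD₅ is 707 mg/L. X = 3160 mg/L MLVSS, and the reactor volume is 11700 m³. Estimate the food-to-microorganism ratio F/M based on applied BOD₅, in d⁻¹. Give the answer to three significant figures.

Food-to-microorganism ratio F/M = Q S₀ / (V X) = 18900 × 707 / (11700 × 3160) = 0.3614 d⁻¹.

F/M ≈ 0.361 d⁻¹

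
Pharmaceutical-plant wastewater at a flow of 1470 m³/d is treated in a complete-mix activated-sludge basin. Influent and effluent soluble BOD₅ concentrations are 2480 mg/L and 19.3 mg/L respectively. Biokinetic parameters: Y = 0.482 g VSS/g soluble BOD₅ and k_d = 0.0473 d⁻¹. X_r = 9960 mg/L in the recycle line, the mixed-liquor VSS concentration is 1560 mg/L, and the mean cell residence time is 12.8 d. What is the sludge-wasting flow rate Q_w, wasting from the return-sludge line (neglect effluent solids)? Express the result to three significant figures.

Q_w ≈ 109 m³/d

Rearranging the biomass balance for a CMAS with decay, V = Y·Q·ΔS·θ_c / [X·(1+k_d θ_c)] = 0.482 × 1470 × (2480 − 19.3) × 12.8 / [1560 × (1 + 0.0473 × 12.8)] = 2.23×10^7 / 2504 = 8911 m³.
Q_w = (V·X)/(θ_c X_r) = 8911 × 1560 / (12.8 × 9960) = 109.0 m³/d.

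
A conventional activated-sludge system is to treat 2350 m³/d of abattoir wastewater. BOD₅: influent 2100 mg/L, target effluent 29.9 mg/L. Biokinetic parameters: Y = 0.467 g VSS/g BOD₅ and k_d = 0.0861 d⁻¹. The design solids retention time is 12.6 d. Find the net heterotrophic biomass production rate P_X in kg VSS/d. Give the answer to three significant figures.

Y_obs = Y / (1 + k_d θ_c) = 0.467 / (1 + 0.0861 × 12.6) = 0.467 / 2.085 = 0.2240.
Mass of BOD₅ removed per day: Q(S₀ − S) = 2350 × 2070 g/m³ = 4865 kg/d.
So the net sludge growth is P_X = 0.2240 × 4865 = 1090 kg VSS/d.

P_X ≈ 1090 kg VSS/d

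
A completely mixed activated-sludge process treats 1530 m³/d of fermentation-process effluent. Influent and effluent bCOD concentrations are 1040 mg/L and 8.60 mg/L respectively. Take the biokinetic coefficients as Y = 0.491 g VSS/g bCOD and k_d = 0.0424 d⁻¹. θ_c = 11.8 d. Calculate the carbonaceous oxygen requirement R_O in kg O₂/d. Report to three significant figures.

R_O ≈ 845 kg O₂/d

Y_obs = Y / (1 + k_d θ_c) = 0.491 / (1 + 0.0424 × 11.8) = 0.491 / 1.500 = 0.3273.
Substrate removed = Q·(S₀ − S) = 1530 m³/d × (1040 − 8.60) g/m³ = 1.58×10^6 g/d = 1578 kg/d.
Biomass synthesised: P_X = Y_obs × 1578 = 516.4 kg VSS/d.
R_O = Q·(S₀ − S) − 1.42·P_X = 1578 − 1.42 × 516.4 = 844.7 kg O₂/d.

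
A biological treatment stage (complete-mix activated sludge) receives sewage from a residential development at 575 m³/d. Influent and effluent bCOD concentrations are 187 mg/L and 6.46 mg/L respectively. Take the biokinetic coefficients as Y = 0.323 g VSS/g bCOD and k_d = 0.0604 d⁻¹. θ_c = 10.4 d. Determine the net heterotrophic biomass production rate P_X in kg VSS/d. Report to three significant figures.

Correct the yield for decay: Y_obs = Y/(1 + k_d θ_c) = 0.323 / (1 + 0.0604 × 10.4) = 0.323 / 1.628 = 0.1984.
ΔS = 187 − 6.46 = 180.5 mg/L, so the substrate removal rate is 575 × 180.5/1000 = 103.8 kg bCOD/d.
Net biomass production P_X = Y_obs × Q·(S₀ − S) = 0.1984 × 103.8 = 20.59 kg VSS/d.

P_X ≈ 20.6 kg VSS/d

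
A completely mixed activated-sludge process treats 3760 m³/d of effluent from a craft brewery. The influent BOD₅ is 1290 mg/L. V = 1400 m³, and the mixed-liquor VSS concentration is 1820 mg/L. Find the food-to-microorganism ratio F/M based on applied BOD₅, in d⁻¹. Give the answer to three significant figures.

Food-to-microorganism ratio F/M = Q S₀ / (V X) = 3760 × 1290 / (1400 × 1820) = 1.904 d⁻¹.

F/M ≈ 1.90 d⁻¹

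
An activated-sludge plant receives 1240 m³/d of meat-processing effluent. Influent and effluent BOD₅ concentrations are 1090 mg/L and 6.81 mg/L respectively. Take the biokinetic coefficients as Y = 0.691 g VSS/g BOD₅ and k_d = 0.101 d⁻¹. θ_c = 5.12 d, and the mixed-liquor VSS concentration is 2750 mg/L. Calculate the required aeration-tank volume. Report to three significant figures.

From the SRT design equation V = Y Q (S₀−S) θ_c / [X (1 + k_d θ_c)] = 0.691 × 1240 × (1090 − 6.81) × 5.12 / [2750 × (1 + 0.101 × 5.12)] = 4.75×10^6 / 4172 = 1139 m³.

V ≈ 1140 m³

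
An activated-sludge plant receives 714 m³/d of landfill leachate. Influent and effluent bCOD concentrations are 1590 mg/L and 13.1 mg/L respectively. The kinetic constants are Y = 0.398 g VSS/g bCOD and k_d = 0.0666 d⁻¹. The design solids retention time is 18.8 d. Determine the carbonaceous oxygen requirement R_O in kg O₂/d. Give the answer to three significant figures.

R_O ≈ 843 kg O₂/d

Correct the yield for decay: Y_obs = Y/(1 + k_d θ_c) = 0.398 / (1 + 0.0666 × 18.8) = 0.398 / 2.252 = 0.1767.
Q·(S₀ − S) = 714 × (1590 − 13.1) × 10⁻³ = 1126 kg/d removed.
P_X = Y_obs·Q·(S₀ − S) = 0.1767 × 1126 = 199.0 kg VSS/d.
R_O = Q·(S₀ − S) − 1.42·P_X = 1126 − 1.42 × 199.0 = 843.4 kg O₂/d.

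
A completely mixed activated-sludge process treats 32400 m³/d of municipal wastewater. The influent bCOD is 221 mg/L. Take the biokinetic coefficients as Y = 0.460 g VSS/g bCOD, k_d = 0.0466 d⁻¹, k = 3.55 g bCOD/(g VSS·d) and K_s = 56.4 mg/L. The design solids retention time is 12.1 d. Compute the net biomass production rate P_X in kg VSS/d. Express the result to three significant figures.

P_X ≈ 2060 kg VSS/d

From the Monod/SRT balance for a CMAS, S = K_s·(1+k_d θ_c)/[θ_c·(Y k − k_d) − 1] = 56.4 × (1 + 0.0466 × 12.1) / [12.1 × (0.460 × 3.55 − 0.0466) − 1] = 88.20 / 18.20 = 4.847 mg/L.
The observed yield is Y_obs = Y/(1 + k_d·θ_c) = 0.460 / (1 + 0.0466 × 12.1) = 0.460 / 1.564 = 0.2941 g VSS per g bCOD removed.
Q·(S₀ − S) = 32400 × (221 − 4.85) × 10⁻³ = 7003 kg/d removed.
Biomass produced: P_X = Y_obs·Q·ΔS = 0.2941 × 7003 ≈ 2060 kg VSS/d.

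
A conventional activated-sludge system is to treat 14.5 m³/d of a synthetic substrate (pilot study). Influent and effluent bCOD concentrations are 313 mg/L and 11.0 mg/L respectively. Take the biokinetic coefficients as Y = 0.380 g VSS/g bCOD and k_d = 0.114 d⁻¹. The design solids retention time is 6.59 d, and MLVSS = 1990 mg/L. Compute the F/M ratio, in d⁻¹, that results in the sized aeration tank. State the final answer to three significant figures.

F/M ≈ 0.725 d⁻¹

Rearranging the biomass balance for a CMAS with decay, V = Y·Q·ΔS·θ_c / [X·(1+k_d θ_c)] = 0.380 × 14.5 × (313 − 11.0) × 6.59 / [1990 × (1 + 0.114 × 6.59)] = 1.1×10^4 / 3485 = 3.147 m³.
Food-to-microorganism ratio F/M = Q S₀ / (V X) = 14.5 × 313 / (3.147 × 1990) = 0.7248 d⁻¹.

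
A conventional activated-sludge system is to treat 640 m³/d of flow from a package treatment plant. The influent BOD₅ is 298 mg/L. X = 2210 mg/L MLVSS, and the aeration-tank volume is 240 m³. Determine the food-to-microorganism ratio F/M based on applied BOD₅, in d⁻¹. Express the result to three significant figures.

Food-to-microorganism ratio F/M = Q S₀ / (V X) = 640 × 298 / (240.0 × 2210) = 0.3596 d⁻¹.

F/M ≈ 0.360 d⁻¹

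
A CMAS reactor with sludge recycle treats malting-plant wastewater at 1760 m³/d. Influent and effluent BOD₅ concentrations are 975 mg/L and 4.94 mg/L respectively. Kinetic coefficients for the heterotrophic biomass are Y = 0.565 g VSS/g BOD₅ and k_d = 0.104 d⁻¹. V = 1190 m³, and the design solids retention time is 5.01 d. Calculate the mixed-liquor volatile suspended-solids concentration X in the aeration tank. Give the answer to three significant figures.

X ≈ 2670 mg/L

Solving the biomass balance for X: X = Y Q (S₀−S) θ_c / [V (1+k_d θ_c)] = 0.565 × 1760 × (975 − 4.94) × 5.01 / [1190 × (1 + 0.104 × 5.01)] = 2670 mg/L.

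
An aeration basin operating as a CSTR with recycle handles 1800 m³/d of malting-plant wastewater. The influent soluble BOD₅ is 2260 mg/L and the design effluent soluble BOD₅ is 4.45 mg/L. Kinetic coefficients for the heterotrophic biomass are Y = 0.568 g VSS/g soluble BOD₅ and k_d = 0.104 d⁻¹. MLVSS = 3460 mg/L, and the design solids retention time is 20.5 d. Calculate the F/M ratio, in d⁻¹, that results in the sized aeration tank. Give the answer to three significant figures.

Steady-state biomass mass balance: V·X·(1 + k_d·θ_c) = Y·Q·(S₀ − S)·θ_c, so V = 0.568 × 1800 × (2260 − 4.45) × 20.5 / [3460 × (1 + 0.104 × 20.5)] = 4.73×10^7 / 10837 = 4362 m³.
F/M = applied load / biomass = Q·S₀/(V·X) = 1800 × 2260 / (4362 × 3460) = 0.2695 d⁻¹.

F/M ≈ 0.270 d⁻¹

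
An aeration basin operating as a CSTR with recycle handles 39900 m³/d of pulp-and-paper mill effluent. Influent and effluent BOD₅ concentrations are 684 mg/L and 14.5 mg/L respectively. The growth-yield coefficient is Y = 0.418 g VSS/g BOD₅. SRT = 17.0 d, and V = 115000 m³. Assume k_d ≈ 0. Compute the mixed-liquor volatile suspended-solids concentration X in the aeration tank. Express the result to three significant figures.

X ≈ 1650 mg/L

X = Y·Q·ΔS·θ_c / V = 0.418 × 39900 × (684 − 14.5) × 17.0 / 115000 = 1651 mg/L.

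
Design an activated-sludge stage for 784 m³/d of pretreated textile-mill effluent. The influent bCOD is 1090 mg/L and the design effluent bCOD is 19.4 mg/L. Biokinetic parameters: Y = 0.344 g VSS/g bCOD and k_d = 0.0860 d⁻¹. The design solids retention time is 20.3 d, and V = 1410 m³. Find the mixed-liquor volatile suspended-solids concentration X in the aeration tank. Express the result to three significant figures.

X ≈ 1510 mg/L

Solving the biomass balance for X: X = Y Q (S₀−S) θ_c / [V (1+k_d θ_c)] = 0.344 × 784 × (1090 − 19.4) × 20.3 / [1410 × (1 + 0.0860 × 20.3)] = 1514 mg/L.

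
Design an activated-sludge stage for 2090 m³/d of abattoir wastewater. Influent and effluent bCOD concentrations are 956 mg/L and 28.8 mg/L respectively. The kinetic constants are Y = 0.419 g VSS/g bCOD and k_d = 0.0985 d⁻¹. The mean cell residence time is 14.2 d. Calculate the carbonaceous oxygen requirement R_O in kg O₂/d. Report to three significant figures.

Correct the yield for decay: Y_obs = Y/(1 + k_d θ_c) = 0.419 / (1 + 0.0985 × 14.2) = 0.419 / 2.399 = 0.1747.
Q·(S₀ − S) = 2090 × (956 − 28.8) × 10⁻³ = 1938 kg/d removed.
P_X = Y_obs·Q·(S₀ − S) = 0.1747 × 1938 = 338.5 kg VSS/d.
R_O = Q·(S₀ − S) − 1.42·P_X = 1938 − 1.42 × 338.5 = 1457 kg O₂/d.

R_O ≈ 1460 kg O₂/d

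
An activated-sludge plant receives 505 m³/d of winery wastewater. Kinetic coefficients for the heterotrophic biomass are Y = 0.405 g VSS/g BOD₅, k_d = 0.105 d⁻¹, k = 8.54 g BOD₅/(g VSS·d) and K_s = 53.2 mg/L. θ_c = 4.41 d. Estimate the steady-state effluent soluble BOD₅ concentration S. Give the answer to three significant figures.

From the Monod/SRT balance for a CMAS, S = K_s·(1+k_d θ_c)/[θ_c·(Y k − k_d) − 1] = 53.2 × (1 + 0.105 × 4.41) / [4.41 × (0.405 × 8.54 − 0.105) − 1] = 77.83 / 13.79 = 5.644 mg/L.

S ≈ 5.64 mg/L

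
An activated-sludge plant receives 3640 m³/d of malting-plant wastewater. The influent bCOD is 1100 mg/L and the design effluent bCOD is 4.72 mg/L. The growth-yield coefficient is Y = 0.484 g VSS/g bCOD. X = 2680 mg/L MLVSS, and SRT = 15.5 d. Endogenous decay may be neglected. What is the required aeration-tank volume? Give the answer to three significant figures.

With k_d = 0 the design equation reduces to V = Y Q (S₀−S) θ_c / X = 0.484 × 3640 × (1100 − 4.72) × 15.5 / 2680 = 11160 m³.

V ≈ 11200 m³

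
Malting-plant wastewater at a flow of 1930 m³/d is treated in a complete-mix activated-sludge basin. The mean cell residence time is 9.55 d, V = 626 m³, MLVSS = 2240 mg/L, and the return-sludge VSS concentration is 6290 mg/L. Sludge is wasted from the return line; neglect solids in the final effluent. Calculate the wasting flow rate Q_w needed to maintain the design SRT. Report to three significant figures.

Q_w = (V·X)/(θ_c X_r) = 626.0 × 2240 / (9.55 × 6290) = 23.34 m³/d.

Q_w ≈ 23.3 m³/d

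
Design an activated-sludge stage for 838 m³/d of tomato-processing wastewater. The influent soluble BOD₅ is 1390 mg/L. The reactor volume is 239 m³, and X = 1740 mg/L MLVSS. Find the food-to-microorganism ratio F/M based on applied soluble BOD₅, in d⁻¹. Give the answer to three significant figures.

F/M ≈ 2.80 d⁻¹

F/M = Q·S₀ / (V·X) = 838 × 1390 / (239.0 × 1740) = 2.801 g soluble BOD₅·(g VSS·d)⁻¹.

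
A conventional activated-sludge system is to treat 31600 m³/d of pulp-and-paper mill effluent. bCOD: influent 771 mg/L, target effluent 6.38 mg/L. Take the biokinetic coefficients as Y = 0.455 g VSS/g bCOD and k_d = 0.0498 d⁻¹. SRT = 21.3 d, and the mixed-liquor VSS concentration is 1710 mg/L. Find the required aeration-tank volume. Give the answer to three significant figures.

V ≈ 66500 m³

Rearranging the biomass balance for a CMAS with decay, V = Y·Q·ΔS·θ_c / [X·(1+k_d θ_c)] = 0.455 × 31600 × (771 − 6.38) × 21.3 / [1710 × (1 + 0.0498 × 21.3)] = 2.34×10^8 / 3524 = 66451 m³.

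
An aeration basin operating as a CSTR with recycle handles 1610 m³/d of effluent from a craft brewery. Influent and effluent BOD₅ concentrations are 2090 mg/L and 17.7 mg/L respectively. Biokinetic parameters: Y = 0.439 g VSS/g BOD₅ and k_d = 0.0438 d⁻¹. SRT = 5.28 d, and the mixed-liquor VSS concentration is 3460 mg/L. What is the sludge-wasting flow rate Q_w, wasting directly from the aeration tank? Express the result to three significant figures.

Q_w ≈ 344 m³/d

Steady-state biomass mass balance: V·X·(1 + k_d·θ_c) = Y·Q·(S₀ − S)·θ_c, so V = 0.439 × 1610 × (2090 − 17.7) × 5.28 / [3460 × (1 + 0.0438 × 5.28)] = 7.73×10^6 / 4260 = 1815 m³.
Wasting from the aeration tank: Q_w = V / θ_c = 1815 / 5.28 = 343.8 m³/d.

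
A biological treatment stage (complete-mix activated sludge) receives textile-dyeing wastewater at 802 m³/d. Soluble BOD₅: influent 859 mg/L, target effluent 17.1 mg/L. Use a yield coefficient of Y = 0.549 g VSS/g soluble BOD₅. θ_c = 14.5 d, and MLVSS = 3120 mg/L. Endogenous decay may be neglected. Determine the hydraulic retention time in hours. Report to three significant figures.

τ ≈ 51.6 h

Biomass mass balance (decay neglected): V·X = Y·Q·(S₀ − S)·θ_c, so V = 0.549 × 802 × (859 − 17.1) × 14.5 / 3120 = 1723 m³.
τ = V/Q = 1723/802 = 2.148 d, or 51.55 h.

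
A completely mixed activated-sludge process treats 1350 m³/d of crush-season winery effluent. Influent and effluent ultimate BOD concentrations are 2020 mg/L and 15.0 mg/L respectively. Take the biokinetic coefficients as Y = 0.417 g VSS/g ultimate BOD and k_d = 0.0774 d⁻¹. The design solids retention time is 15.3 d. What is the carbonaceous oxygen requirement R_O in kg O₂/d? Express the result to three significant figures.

R_O ≈ 1970 kg O₂/d

The observed yield is Y_obs = Y/(1 + k_d·θ_c) = 0.417 / (1 + 0.0774 × 15.3) = 0.417 / 2.184 = 0.1909 g VSS per g ultimate BOD removed.
Substrate removed = Q·(S₀ − S) = 1350 m³/d × (2020 − 15.0) g/m³ = 2.71×10^6 g/d = 2707 kg/d.
Net sludge production P_X = 0.1909 × 2707 = 516.8 kg VSS/d.
Carbonaceous O₂ demand = substrate oxidised − cell-mass equivalent = 2707 − 1.42 × 516.8 = 1973 kg O₂/d.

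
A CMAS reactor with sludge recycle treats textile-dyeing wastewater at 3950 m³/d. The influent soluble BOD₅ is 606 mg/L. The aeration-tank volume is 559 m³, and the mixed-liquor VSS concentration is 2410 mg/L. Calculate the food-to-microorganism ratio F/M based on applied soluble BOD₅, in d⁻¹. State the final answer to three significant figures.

F/M ≈ 1.78 d⁻¹

F/M = Q·S₀ / (V·X) = 3950 × 606 / (559.0 × 2410) = 1.777 g soluble BOD₅·(g VSS·d)⁻¹.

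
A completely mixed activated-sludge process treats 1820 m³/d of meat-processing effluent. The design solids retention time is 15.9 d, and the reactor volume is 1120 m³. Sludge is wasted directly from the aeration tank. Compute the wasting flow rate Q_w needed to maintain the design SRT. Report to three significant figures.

Q_w ≈ 70.4 m³/d

With mixed-liquor wasting, θ_c = V/Q_w, so Q_w = V/θ_c = 1120/15.9 = 70.44 m³/d.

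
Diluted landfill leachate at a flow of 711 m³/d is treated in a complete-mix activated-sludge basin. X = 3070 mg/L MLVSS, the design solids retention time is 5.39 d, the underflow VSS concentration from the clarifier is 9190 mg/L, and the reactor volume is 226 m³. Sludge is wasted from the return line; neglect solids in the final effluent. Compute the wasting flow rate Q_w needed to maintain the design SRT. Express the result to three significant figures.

Q_w ≈ 14.0 m³/d

θ_c = V·X/(Q_w·X_r) when wasting from the recycle, so Q_w = V·X/(θ_c·X_r) = 226.0 × 3070 / (5.39 × 9190) = 14.01 m³/d.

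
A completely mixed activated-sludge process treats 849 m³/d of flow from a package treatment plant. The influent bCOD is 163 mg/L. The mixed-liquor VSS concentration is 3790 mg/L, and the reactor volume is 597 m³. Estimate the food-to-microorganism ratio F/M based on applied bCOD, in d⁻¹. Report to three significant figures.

F/M ≈ 0.0612 d⁻¹

F/M = applied load / biomass = Q·S₀/(V·X) = 849 × 163 / (597.0 × 3790) = 0.06116 d⁻¹.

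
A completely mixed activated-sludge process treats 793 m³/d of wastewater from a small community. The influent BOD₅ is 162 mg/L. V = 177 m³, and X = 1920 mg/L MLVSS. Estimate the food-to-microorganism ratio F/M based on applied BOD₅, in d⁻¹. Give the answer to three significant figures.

F/M = applied load / biomass = Q·S₀/(V·X) = 793 × 162 / (177.0 × 1920) = 0.3780 d⁻¹.

F/M ≈ 0.378 d⁻¹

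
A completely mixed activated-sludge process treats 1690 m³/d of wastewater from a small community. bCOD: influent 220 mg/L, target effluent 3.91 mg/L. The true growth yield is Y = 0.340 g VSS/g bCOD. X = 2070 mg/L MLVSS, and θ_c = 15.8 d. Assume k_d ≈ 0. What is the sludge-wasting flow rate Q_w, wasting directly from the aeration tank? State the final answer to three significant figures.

Biomass mass balance (decay neglected): V·X = Y·Q·(S₀ − S)·θ_c, so V = 0.340 × 1690 × (220 − 3.91) × 15.8 / 2070 = 947.7 m³.
For wasting at MLVSS concentration, Q_w = V/θ_c = 947.7/15.8 = 59.98 m³/d.

Q_w ≈ 60.0 m³/d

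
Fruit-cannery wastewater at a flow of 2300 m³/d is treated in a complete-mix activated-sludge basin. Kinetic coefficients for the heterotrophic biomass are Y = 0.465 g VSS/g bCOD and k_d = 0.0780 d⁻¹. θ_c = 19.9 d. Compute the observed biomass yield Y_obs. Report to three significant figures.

Correct the yield for decay: Y_obs = Y/(1 + k_d θ_c) = 0.465 / (1 + 0.0780 × 19.9) = 0.465 / 2.552 = 0.1822.

Y_obs ≈ 0.182 g VSS/g bCOD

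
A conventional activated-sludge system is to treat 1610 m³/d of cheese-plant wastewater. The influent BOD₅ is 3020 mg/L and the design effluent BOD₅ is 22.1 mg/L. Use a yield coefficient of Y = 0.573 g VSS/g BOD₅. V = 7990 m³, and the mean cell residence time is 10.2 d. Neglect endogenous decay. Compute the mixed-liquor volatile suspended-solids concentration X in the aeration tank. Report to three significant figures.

X ≈ 3530 mg/L

X = Y·Q·ΔS·θ_c / V = 0.573 × 1610 × (3020 − 22.1) × 10.2 / 7990 = 3531 mg/L.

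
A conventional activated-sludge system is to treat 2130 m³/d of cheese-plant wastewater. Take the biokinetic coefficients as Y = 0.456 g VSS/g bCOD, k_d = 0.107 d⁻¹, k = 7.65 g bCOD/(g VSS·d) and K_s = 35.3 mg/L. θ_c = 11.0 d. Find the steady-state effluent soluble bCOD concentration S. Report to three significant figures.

From the Monod/SRT balance for a CMAS, S = K_s·(1+k_d θ_c)/[θ_c·(Y k − k_d) − 1] = 35.3 × (1 + 0.107 × 11.0) / [11.0 × (0.456 × 7.65 − 0.107) − 1] = 76.85 / 36.20 = 2.123 mg/L.

S ≈ 2.12 mg/L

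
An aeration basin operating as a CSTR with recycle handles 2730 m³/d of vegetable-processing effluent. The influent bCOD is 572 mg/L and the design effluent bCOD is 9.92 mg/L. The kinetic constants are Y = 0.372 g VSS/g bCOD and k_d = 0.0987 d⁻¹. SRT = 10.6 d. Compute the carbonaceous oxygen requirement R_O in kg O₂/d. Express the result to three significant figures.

R_O ≈ 1140 kg O₂/d

Correct the yield for decay: Y_obs = Y/(1 + k_d θ_c) = 0.372 / (1 + 0.0987 × 10.6) = 0.372 / 2.046 = 0.1818.
Q·(S₀ − S) = 2730 × (572 − 9.92) × 10⁻³ = 1534 kg/d removed.
Biomass synthesised: P_X = Y_obs × 1534 = 279.0 kg VSS/d.
R_O = Q·(S₀ − S) − 1.42·P_X = 1534 − 1.42 × 279.0 = 1138 kg O₂/d.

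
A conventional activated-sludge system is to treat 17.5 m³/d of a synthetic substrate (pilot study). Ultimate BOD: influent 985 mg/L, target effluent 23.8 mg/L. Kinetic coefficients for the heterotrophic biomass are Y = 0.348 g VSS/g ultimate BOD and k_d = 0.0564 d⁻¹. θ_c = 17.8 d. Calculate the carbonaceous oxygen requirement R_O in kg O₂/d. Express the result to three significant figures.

R_O ≈ 12.7 kg O₂/d

Correct the yield for decay: Y_obs = Y/(1 + k_d θ_c) = 0.348 / (1 + 0.0564 × 17.8) = 0.348 / 2.004 = 0.1737.
ΔS = 985 − 23.8 = 961.2 mg/L, so the substrate removal rate is 17.5 × 961.2/1000 = 16.82 kg ultimate BOD/d.
Biomass synthesised: P_X = Y_obs × 16.82 = 2.921 kg VSS/d.
R_O = Q·ΔS − 1.42 P_X = 16.82 − 4.148 = 12.67 kg O₂/d.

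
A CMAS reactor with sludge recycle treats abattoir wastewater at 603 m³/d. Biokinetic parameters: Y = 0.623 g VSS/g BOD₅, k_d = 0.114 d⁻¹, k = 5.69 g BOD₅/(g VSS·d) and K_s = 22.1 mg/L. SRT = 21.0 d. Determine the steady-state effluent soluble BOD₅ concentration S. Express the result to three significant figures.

Effluent substrate depends only on kinetics and SRT: S = K_s(1 + k_d θ_c) / [θ_c(Yk − k_d) − 1] = 22.1 × (1 + 0.114 × 21.0) / [21.0 × (0.623 × 5.69 − 0.114) − 1] = 75.01 / 71.05 = 1.056 mg/L.

S ≈ 1.06 mg/L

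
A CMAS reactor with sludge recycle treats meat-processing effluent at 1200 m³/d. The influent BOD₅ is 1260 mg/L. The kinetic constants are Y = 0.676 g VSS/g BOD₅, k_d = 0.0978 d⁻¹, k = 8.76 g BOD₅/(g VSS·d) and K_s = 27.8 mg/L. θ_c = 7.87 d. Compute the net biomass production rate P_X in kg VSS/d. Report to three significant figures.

P_X ≈ 577 kg VSS/d

For a completely mixed reactor with recycle the Lawrence–McCarty relation gives S = K_s·(1 + k_d·θ_c) / [θ_c·(Y·k − k_d) − 1] = 27.8 × (1 + 0.0978 × 7.87) / [7.87 × (0.676 × 8.76 − 0.0978) − 1] = 49.20 / 44.83 = 1.097 mg/L.
Y_obs = Y / (1 + k_d θ_c) = 0.676 / (1 + 0.0978 × 7.87) = 0.676 / 1.770 = 0.3820.
ΔS = 1260 − 1.10 = 1259 mg/L, so the substrate removal rate is 1200 × 1259/1000 = 1511 kg BOD₅/d.
So the net sludge growth is P_X = 0.3820 × 1511 = 577.1 kg VSS/d.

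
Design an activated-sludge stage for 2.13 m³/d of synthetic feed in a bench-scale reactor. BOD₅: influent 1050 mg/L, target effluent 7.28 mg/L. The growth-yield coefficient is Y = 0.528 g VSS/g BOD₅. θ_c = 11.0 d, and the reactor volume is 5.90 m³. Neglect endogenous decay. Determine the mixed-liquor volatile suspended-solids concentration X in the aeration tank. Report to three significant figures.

X ≈ 2190 mg/L

X = Y·Q·ΔS·θ_c / V = 0.528 × 2.13 × (1050 − 7.28) × 11.0 / 5.90 = 2186 mg/L.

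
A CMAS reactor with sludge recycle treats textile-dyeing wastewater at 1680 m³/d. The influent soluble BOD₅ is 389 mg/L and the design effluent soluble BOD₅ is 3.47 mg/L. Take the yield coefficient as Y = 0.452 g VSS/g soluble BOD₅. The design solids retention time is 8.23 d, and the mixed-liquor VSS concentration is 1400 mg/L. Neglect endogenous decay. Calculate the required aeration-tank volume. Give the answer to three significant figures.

V ≈ 1720 m³

With k_d = 0 the design equation reduces to V = Y Q (S₀−S) θ_c / X = 0.452 × 1680 × (389 − 3.47) × 8.23 / 1400 = 1721 m³.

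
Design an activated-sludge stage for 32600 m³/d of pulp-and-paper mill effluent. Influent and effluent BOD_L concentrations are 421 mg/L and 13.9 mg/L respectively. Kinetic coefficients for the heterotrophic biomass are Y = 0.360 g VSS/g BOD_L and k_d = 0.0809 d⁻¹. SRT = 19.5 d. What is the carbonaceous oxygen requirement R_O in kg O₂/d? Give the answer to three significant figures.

R_O ≈ 10600 kg O₂/d

The observed yield is Y_obs = Y/(1 + k_d·θ_c) = 0.360 / (1 + 0.0809 × 19.5) = 0.360 / 2.578 = 0.1397 g VSS per g BOD_L removed.
Mass of BOD_L removed per day: Q(S₀ − S) = 32600 × 407.1 g/m³ = 13271 kg/d.
P_X = Y_obs·Q·(S₀ − S) = 0.1397 × 13271 = 1854 kg VSS/d.
R_O = Q·(S₀ − S) − 1.42·P_X = 13271 − 1.42 × 1854 = 10639 kg O₂/d.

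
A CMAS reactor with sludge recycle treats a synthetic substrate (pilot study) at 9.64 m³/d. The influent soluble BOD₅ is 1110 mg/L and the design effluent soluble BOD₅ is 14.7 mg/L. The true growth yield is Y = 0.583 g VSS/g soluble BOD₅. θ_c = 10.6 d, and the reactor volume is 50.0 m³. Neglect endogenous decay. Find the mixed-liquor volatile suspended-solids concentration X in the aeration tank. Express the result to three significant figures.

X ≈ 1310 mg/L

From V·X = Y·Q·(S₀ − S)·θ_c (decay neglected): X = 0.583 × 9.64 × (1110 − 14.7) × 10.6 / 50.0 = 1305 mg/L.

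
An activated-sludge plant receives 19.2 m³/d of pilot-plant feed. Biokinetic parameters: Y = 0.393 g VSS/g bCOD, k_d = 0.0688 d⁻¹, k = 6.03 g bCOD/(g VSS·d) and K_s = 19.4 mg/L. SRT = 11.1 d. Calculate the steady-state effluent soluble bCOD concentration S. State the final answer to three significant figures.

From the Monod/SRT balance for a CMAS, S = K_s·(1+k_d θ_c)/[θ_c·(Y k − k_d) − 1] = 19.4 × (1 + 0.0688 × 11.1) / [11.1 × (0.393 × 6.03 − 0.0688) − 1] = 34.22 / 24.54 = 1.394 mg/L.

S ≈ 1.39 mg/L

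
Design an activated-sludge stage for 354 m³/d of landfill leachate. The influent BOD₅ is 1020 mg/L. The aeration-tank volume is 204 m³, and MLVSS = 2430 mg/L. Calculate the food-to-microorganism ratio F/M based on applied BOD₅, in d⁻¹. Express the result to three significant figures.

F/M ≈ 0.728 d⁻¹

F/M = applied load / biomass = Q·S₀/(V·X) = 354 × 1020 / (204.0 × 2430) = 0.7284 d⁻¹.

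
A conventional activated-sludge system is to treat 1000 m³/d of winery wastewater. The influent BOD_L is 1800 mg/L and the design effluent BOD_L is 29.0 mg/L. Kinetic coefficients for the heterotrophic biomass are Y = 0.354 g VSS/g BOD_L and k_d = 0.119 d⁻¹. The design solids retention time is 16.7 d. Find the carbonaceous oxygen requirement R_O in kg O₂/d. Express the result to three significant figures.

R_O ≈ 1470 kg O₂/d

Correct the yield for decay: Y_obs = Y/(1 + k_d θ_c) = 0.354 / (1 + 0.119 × 16.7) = 0.354 / 2.987 = 0.1185.
Mass of BOD_L removed per day: Q(S₀ − S) = 1000 × 1771 g/m³ = 1771 kg/d.
Biomass synthesised: P_X = Y_obs × 1771 = 209.9 kg VSS/d.
R_O = Q·(S₀ − S) − 1.42·P_X = 1771 − 1.42 × 209.9 = 1473 kg O₂/d.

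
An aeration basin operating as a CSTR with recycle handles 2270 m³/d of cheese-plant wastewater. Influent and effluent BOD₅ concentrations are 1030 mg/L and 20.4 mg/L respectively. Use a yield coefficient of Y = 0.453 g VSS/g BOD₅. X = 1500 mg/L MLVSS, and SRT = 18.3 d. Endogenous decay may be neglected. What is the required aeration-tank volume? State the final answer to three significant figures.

V ≈ 12700 m³

V·X = Y·Q·ΔS·θ_c gives V = 0.453 × 2270 × (1030 − 20.4) × 18.3 / 1500 = 12666 m³.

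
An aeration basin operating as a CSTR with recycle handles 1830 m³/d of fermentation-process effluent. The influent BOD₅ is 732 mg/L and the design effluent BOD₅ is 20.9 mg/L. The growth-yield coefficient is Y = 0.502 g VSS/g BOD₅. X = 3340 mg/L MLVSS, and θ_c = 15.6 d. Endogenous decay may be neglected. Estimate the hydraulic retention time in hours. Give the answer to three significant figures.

V·X = Y·Q·ΔS·θ_c gives V = 0.502 × 1830 × (732 − 20.9) × 15.6 / 3340 = 3051 m³.
τ = V/Q = 3051/1830 = 1.667 d, or 40.02 h.

τ ≈ 40.0 h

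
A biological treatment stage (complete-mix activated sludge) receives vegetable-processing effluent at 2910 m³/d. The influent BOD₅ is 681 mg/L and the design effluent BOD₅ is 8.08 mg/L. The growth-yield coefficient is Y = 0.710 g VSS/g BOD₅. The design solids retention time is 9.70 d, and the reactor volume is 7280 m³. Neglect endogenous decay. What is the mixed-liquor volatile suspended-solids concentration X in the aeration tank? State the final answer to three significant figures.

X ≈ 1850 mg/L

Without decay, X = Y Q (S₀−S) θ_c / V = 0.710 × 2910 × (681 − 8.08) × 9.70 / 7280 = 1852 mg/L.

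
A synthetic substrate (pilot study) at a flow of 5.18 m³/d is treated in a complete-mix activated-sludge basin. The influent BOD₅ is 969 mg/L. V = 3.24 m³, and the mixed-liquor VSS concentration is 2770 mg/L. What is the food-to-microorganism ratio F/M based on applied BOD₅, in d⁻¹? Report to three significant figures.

Food-to-microorganism ratio F/M = Q S₀ / (V X) = 5.18 × 969 / (3.240 × 2770) = 0.5593 d⁻¹.

F/M ≈ 0.559 d⁻¹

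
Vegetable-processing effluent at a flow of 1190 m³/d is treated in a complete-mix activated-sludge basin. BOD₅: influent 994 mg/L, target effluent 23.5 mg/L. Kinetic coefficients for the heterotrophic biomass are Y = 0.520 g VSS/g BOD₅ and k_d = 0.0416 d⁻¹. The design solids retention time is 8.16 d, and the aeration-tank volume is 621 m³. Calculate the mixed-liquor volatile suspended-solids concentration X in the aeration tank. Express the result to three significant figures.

X ≈ 5890 mg/L

X = Y·Q·ΔS·θ_c / [V·(1 + k_d θ_c)] = 0.520 × 1190 × (994 − 23.5) × 8.16 / [621 × (1 + 0.0416 × 8.16)] = 5891 mg/L.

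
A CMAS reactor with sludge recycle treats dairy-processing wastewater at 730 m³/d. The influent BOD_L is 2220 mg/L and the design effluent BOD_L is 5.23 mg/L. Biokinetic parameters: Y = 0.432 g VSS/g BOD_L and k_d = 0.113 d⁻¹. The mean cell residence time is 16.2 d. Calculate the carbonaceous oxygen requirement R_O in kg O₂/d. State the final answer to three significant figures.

R_O ≈ 1270 kg O₂/d

The observed yield is Y_obs = Y/(1 + k_d·θ_c) = 0.432 / (1 + 0.113 × 16.2) = 0.432 / 2.831 = 0.1526 g VSS per g BOD_L removed.
Mass of BOD_L removed per day: Q(S₀ − S) = 730 × 2215 g/m³ = 1617 kg/d.
P_X = Y_obs·Q·(S₀ − S) = 0.1526 × 1617 = 246.7 kg VSS/d.
R_O = Q·ΔS − 1.42 P_X = 1617 − 350.4 = 1266 kg O₂/d.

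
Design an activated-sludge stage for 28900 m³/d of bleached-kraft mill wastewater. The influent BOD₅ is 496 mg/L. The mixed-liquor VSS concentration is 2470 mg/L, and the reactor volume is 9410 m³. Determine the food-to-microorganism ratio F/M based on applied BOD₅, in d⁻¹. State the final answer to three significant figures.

F/M = Q·S₀ / (V·X) = 28900 × 496 / (9410 × 2470) = 0.6167 g BOD₅·(g VSS·d)⁻¹.

F/M ≈ 0.617 d⁻¹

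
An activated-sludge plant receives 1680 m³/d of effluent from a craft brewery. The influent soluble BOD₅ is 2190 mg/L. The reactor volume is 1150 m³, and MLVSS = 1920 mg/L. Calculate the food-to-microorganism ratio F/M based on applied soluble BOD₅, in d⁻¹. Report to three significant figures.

F/M ≈ 1.67 d⁻¹

F/M = applied load / biomass = Q·S₀/(V·X) = 1680 × 2190 / (1150 × 1920) = 1.666 d⁻¹.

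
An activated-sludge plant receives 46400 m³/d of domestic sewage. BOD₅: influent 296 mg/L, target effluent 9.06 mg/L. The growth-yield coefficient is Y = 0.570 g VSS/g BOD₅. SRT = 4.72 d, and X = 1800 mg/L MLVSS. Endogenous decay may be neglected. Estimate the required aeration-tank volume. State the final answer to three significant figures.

With k_d = 0 the design equation reduces to V = Y Q (S₀−S) θ_c / X = 0.570 × 46400 × (296 − 9.06) × 4.72 / 1800 = 19900 m³.

V ≈ 19900 m³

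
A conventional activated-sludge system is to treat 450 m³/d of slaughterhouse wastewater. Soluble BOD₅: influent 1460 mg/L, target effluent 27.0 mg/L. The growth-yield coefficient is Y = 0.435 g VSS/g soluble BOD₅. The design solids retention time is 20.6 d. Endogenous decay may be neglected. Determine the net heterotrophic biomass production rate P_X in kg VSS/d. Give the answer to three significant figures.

No decay correction is needed, so Y_obs = Y = 0.435.
Q·(S₀ − S) = 450 × (1460 − 27.0) × 10⁻³ = 644.9 kg/d removed.
Biomass produced: P_X = Y_obs·Q·ΔS = 0.4350 × 644.9 ≈ 280.5 kg VSS/d.

P_X ≈ 281 kg VSS/d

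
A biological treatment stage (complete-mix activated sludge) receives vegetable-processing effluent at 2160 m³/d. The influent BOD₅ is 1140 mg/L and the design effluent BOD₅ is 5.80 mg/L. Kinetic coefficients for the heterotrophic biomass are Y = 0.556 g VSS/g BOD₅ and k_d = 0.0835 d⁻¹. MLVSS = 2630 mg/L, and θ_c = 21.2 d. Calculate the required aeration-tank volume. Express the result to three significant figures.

From the SRT design equation V = Y Q (S₀−S) θ_c / [X (1 + k_d θ_c)] = 0.556 × 2160 × (1140 − 5.80) × 21.2 / [2630 × (1 + 0.0835 × 21.2)] = 2.89×10^7 / 7286 = 3964 m³.

V ≈ 3960 m³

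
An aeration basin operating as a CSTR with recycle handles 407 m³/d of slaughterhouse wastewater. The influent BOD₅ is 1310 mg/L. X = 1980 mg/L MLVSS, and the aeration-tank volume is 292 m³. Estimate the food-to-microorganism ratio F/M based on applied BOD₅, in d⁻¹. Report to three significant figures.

F/M = Q·S₀ / (V·X) = 407 × 1310 / (292.0 × 1980) = 0.9222 g BOD₅·(g VSS·d)⁻¹.

F/M ≈ 0.922 d⁻¹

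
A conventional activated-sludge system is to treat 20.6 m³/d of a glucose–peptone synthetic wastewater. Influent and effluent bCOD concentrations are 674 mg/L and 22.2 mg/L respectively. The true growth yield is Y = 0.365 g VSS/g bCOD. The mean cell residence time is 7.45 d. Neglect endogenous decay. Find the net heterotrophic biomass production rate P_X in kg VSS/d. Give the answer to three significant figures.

P_X ≈ 4.90 kg VSS/d

Since k_d ≈ 0, Y_obs = Y = 0.365 g VSS/g bCOD.
Mass of bCOD removed per day: Q(S₀ − S) = 20.6 × 651.8 g/m³ = 13.43 kg/d.
P_X = Y_obs · Q(S₀ − S) = 0.3650 × 13.43 = 4.901 kg VSS/d.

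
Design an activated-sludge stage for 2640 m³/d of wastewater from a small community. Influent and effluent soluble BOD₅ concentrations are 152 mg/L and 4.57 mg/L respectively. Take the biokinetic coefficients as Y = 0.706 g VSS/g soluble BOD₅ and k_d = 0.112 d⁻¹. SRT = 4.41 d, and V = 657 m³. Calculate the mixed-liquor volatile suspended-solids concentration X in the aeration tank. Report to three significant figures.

X ≈ 1230 mg/L

X = Y·Q·ΔS·θ_c / [V·(1 + k_d θ_c)] = 0.706 × 2640 × (152 − 4.57) × 4.41 / [657 × (1 + 0.112 × 4.41)] = 1235 mg/L.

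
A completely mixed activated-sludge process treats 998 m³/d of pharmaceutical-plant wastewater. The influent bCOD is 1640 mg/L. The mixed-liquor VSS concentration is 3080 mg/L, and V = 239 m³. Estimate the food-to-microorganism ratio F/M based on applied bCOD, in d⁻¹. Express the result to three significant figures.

F/M ≈ 2.22 d⁻¹

Food-to-microorganism ratio F/M = Q S₀ / (V X) = 998 × 1640 / (239.0 × 3080) = 2.223 d⁻¹.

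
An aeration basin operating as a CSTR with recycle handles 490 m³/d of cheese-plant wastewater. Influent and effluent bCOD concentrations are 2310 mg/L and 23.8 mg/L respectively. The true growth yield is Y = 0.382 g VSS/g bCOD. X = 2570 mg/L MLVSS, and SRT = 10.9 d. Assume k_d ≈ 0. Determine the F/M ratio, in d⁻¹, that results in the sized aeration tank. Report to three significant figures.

V·X = Y·Q·ΔS·θ_c gives V = 0.382 × 490 × (2310 − 23.8) × 10.9 / 2570 = 1815 m³.
F/M = applied load / biomass = Q·S₀/(V·X) = 490 × 2310 / (1815 × 2570) = 0.2427 d⁻¹.

F/M ≈ 0.243 d⁻¹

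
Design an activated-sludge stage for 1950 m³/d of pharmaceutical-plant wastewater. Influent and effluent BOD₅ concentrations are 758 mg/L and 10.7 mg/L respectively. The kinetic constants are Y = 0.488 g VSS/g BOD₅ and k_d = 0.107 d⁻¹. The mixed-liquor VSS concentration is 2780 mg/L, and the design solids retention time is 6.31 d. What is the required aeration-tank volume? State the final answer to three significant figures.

V ≈ 964 m³

Steady-state biomass mass balance: V·X·(1 + k_d·θ_c) = Y·Q·(S₀ − S)·θ_c, so V = 0.488 × 1950 × (758 − 10.7) × 6.31 / [2780 × (1 + 0.107 × 6.31)] = 4.49×10^6 / 4657 = 963.6 m³.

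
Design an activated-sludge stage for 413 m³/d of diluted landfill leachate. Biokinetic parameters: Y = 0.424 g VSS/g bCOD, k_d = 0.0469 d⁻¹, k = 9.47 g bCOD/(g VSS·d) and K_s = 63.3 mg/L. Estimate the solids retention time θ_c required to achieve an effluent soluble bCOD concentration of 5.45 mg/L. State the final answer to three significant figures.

θ_c ≈ 3.68 d

From 1/θ_c = Y·k·S/(K_s + S) − k_d: Y·k·S/(K_s+S) = 0.424 × 9.47 × 5.45 / (63.3 + 5.45) = 0.3183 d⁻¹.
1/θ_c = 0.3183 − 0.0469 = 0.2714 d⁻¹, so θ_c = 3.685 d.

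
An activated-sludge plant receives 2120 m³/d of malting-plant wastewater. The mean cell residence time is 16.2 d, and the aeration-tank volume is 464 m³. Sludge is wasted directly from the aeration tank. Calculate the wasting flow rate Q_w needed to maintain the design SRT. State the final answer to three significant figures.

Q_w ≈ 28.6 m³/d

For wasting at MLVSS concentration, Q_w = V/θ_c = 464.0/16.2 = 28.64 m³/d.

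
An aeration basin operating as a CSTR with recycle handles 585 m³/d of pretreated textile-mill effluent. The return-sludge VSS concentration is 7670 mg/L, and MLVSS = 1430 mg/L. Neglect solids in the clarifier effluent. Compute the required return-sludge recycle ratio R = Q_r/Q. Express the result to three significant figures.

Mass balance around the secondary clarifier (neglecting effluent solids): R = X / (X_r − X) = 1430 / (7670 − 1430) = 0.2292.

R ≈ 0.229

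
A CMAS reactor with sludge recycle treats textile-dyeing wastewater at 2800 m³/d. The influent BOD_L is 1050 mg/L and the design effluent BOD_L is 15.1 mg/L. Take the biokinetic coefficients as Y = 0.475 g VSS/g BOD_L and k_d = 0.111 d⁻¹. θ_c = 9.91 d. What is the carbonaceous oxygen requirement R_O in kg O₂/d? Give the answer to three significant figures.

R_O ≈ 1970 kg O₂/d

Correct the yield for decay: Y_obs = Y/(1 + k_d θ_c) = 0.475 / (1 + 0.111 × 9.91) = 0.475 / 2.100 = 0.2262.
ΔS = 1050 − 15.1 = 1035 mg/L, so the substrate removal rate is 2800 × 1035/1000 = 2898 kg BOD_L/d.
Net sludge production P_X = 0.2262 × 2898 = 655.4 kg VSS/d.
R_O = Q·(S₀ − S) − 1.42·P_X = 2898 − 1.42 × 655.4 = 1967 kg O₂/d.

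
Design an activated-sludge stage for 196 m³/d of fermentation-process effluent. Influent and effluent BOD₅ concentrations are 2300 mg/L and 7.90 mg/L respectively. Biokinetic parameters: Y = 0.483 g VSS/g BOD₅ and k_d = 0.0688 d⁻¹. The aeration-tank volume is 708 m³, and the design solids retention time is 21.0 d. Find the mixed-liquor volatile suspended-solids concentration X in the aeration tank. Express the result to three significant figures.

X = Y·Q·ΔS·θ_c / [V·(1 + k_d θ_c)] = 0.483 × 196 × (2300 − 7.90) × 21.0 / [708 × (1 + 0.0688 × 21.0)] = 2633 mg/L.

X ≈ 2630 mg/L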